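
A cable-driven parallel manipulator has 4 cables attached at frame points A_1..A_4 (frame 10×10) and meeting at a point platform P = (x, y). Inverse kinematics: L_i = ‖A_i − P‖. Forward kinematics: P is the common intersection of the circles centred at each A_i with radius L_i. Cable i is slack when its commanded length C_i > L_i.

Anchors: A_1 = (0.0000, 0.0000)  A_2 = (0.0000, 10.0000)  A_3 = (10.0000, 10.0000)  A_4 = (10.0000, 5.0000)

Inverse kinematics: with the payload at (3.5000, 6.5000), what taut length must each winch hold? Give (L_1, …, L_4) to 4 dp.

L_1 = √((0.0000−3.5000)² + (0.0000−6.5000)²) = 7.3824
L_2 = √((0.0000−3.5000)² + (10.0000−6.5000)²) = 4.9497
L_3 = √((10.0000−3.5000)² + (10.0000−6.5000)²) = 7.3824
L_4 = √((10.0000−3.5000)² + (5.0000−6.5000)²) = 6.6708

(7.3824, 4.9497, 7.3824, 6.6708)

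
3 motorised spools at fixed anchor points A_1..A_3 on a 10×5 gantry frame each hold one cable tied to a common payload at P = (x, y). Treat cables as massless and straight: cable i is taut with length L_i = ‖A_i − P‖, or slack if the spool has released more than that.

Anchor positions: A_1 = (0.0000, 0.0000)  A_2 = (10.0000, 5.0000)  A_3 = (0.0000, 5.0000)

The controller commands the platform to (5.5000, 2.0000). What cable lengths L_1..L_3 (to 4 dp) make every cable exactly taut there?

cable 1: Δx=-5.5000, Δy=-2.0000; L_1 = √(Δx²+Δy²) = 5.8523
cable 2: Δx=4.5000, Δy=3.0000; L_2 = √(Δx²+Δy²) = 5.4083
cable 3: Δx=-5.5000, Δy=3.0000; L_3 = √(Δx²+Δy²) = 6.2650

(5.8523, 5.4083, 6.2650)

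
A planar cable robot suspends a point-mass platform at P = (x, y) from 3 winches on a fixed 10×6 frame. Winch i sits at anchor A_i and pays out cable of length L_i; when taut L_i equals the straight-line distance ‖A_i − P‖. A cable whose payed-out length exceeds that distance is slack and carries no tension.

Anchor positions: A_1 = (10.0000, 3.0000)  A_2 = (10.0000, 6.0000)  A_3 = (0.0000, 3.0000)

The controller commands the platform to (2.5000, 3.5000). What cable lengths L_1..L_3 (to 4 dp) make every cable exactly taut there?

(7.5166, 7.9057, 2.5495)

L_1: Δ = A_1−P = (7.5000, -0.5000) → ‖Δ‖ = √56.5000 = 7.5166
L_2: Δ = A_2−P = (7.5000, 2.5000) → ‖Δ‖ = √62.5000 = 7.9057
L_3: Δ = A_3−P = (-2.5000, -0.5000) → ‖Δ‖ = √6.5000 = 2.5495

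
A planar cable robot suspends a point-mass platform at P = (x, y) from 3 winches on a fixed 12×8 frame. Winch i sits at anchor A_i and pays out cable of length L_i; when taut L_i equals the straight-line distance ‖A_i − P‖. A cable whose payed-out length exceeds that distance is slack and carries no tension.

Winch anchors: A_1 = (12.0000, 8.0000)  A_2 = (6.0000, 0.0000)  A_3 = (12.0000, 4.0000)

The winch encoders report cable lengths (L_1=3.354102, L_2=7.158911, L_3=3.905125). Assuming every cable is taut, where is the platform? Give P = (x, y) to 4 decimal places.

each cable: (A_i−P)·(A_i−P) = L_i²; let q_i = ‖A_i‖²−L_i²
q_1 = 144.0000+64.0000−11.2500 = 196.7500
row 1: 12.0000x + 16.0000y = 212.0000  (q_2=-15.2500)
row 2: 0.0000x + 8.0000y = 52.0000  (q_3=144.7500)
Cramer on rows 1–2 → x = 9.0000, y = 6.5000

(9.0000, 6.5000)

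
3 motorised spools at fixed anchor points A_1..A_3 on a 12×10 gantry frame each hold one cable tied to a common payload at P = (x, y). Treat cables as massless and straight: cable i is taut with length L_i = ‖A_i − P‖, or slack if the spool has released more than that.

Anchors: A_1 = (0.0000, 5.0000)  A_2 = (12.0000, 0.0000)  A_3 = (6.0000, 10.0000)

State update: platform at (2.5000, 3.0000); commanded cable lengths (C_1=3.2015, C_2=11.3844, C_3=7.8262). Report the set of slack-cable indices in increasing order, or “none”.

2

cable 1: √((-2.5000)²+(2.0000)²)=3.2016, C_1=3.2015: taut
cable 2: √((9.5000)²+(-3.0000)²)=9.9624, C_2=11.3844: slack
cable 3: √((3.5000)²+(7.0000)²)=7.8262, C_3=7.8262: taut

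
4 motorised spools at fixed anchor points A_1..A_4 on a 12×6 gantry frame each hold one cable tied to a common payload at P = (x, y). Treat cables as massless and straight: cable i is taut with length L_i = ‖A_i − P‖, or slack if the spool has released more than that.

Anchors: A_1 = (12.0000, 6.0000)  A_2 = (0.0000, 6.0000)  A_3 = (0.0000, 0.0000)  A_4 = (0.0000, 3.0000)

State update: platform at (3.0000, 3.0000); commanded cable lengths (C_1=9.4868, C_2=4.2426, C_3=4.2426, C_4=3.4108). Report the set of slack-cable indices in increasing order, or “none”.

4

cable 1: √((9.0000)²+(3.0000)²)=9.4868, C_1=9.4868: taut
cable 2: √((-3.0000)²+(3.0000)²)=4.2426, C_2=4.2426: taut
cable 3: √((-3.0000)²+(-3.0000)²)=4.2426, C_3=4.2426: taut
cable 4: √((-3.0000)²+(0.0000)²)=3.0000, C_4=3.4108: slack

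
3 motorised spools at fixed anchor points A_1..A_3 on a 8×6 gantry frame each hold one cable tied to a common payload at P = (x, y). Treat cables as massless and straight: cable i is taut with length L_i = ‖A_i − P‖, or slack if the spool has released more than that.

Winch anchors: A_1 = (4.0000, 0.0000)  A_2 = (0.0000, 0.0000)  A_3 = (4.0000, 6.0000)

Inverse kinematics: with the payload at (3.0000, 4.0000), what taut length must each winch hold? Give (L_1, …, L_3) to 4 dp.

cable 1: Δx=1.0000, Δy=-4.0000; L_1 = √(Δx²+Δy²) = 4.1231
cable 2: Δx=-3.0000, Δy=-4.0000; L_2 = √(Δx²+Δy²) = 5.0000
cable 3: Δx=1.0000, Δy=2.0000; L_3 = √(Δx²+Δy²) = 2.2361

(4.1231, 5.0000, 2.2361)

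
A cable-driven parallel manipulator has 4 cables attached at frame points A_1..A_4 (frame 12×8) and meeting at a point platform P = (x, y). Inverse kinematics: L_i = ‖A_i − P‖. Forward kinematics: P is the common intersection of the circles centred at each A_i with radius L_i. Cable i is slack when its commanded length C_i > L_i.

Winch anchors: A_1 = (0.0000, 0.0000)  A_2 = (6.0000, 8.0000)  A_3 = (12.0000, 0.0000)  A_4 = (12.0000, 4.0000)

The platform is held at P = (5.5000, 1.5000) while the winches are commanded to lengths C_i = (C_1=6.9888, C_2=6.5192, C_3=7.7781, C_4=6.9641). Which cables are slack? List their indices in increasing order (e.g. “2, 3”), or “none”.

1, 3

i=1: geometric 5.7009 vs commanded 6.9888 ⇒ slack
i=2: geometric 6.5192 vs commanded 6.5192 ⇒ taut
i=3: geometric 6.6708 vs commanded 7.7781 ⇒ slack
i=4: geometric 6.9642 vs commanded 6.9641 ⇒ taut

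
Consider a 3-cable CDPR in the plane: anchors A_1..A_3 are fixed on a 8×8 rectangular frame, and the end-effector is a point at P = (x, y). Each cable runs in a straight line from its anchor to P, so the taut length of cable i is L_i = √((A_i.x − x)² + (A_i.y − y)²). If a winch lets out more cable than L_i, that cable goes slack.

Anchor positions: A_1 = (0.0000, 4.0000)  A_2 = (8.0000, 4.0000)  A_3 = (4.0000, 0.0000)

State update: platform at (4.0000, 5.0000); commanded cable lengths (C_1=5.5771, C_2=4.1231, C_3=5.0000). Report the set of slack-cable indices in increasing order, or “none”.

1

cable 1: L_1 = ‖A_1−P‖ = 4.1231;  C_1 = 5.5771 → slack
cable 2: L_2 = ‖A_2−P‖ = 4.1231;  C_2 = 4.1231 → taut
cable 3: L_3 = ‖A_3−P‖ = 5.0000;  C_3 = 5.0000 → taut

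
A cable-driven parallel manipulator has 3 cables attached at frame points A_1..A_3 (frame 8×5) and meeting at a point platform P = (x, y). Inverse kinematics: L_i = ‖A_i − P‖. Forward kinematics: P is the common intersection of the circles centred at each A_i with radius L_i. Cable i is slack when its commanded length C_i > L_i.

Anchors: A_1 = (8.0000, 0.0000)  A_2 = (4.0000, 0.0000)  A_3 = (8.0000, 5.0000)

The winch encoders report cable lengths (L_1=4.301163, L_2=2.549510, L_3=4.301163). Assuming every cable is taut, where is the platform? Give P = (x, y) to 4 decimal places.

expand ‖A_i−P‖²=L_i² and subtract eq 1 (q_i ≔ ‖A_i‖²−L_i²)
q_1 = 64.0000+0.0000−18.5000 = 45.5000
eq1−eq2 → [8.0000  0.0000]·P = 36.0000
eq1−eq3 → [0.0000  -10.0000]·P = -25.0000
2×2 solve → P = (4.5000, 2.5000)

(4.5000, 2.5000)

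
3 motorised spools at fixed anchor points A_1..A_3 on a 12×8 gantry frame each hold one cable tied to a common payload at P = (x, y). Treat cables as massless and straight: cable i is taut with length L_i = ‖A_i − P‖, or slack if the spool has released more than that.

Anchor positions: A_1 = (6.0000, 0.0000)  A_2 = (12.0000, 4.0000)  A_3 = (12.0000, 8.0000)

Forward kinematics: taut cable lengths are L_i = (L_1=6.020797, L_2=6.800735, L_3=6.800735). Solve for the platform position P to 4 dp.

expand ‖A_i−P‖²=L_i² and subtract eq 1 (k_i ≔ ‖A_i‖²−L_i²)
k_1 = 36.0000+0.0000−36.2500 = -0.2500
eq1−eq2 → [-12.0000  -8.0000]·P = -114.0000
eq1−eq3 → [-12.0000  -16.0000]·P = -162.0000
2×2 solve → P = (5.5000, 6.0000)

(5.5000, 6.0000)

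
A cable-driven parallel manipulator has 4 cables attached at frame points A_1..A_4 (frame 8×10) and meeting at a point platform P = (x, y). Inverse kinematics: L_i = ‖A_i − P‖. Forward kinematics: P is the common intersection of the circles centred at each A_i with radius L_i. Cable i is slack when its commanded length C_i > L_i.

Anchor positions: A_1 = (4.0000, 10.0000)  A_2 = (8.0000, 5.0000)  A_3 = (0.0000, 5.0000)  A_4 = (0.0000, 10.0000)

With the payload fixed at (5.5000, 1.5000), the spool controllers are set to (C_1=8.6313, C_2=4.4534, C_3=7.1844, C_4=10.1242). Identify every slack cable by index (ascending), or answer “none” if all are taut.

cable 1: √((-1.5000)²+(8.5000)²)=8.6313, C_1=8.6313: taut
cable 2: √((2.5000)²+(3.5000)²)=4.3012, C_2=4.4534: slack
cable 3: √((-5.5000)²+(3.5000)²)=6.5192, C_3=7.1844: slack
cable 4: √((-5.5000)²+(8.5000)²)=10.1242, C_4=10.1242: taut

2, 3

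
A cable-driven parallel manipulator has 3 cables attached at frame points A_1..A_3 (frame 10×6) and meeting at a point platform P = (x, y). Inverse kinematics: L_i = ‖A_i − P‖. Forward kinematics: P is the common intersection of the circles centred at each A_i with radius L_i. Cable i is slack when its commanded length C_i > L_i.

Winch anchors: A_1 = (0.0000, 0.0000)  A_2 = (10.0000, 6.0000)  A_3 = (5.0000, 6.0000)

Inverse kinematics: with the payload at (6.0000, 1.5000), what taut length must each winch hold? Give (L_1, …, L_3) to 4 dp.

(6.1847, 6.0208, 4.6098)

L_1: Δ = A_1−P = (-6.0000, -1.5000) → ‖Δ‖ = √38.2500 = 6.1847
L_2: Δ = A_2−P = (4.0000, 4.5000) → ‖Δ‖ = √36.2500 = 6.0208
L_3: Δ = A_3−P = (-1.0000, 4.5000) → ‖Δ‖ = √21.2500 = 4.6098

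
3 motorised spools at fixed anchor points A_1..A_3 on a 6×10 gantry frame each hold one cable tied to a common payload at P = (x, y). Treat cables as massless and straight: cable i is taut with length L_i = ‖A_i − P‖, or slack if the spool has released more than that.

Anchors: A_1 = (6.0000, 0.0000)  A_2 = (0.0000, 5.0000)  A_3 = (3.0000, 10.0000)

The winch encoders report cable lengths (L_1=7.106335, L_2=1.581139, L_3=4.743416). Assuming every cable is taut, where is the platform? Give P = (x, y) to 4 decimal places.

(1.5000, 5.5000)

expand ‖A_i−P‖²=L_i² and subtract eq 1 (k_i ≔ ‖A_i‖²−L_i²)
k_1 = 36.0000+0.0000−50.5000 = -14.5000
eq1−eq2 → [12.0000  -10.0000]·P = -37.0000
eq1−eq3 → [6.0000  -20.0000]·P = -101.0000
2×2 solve → P = (1.5000, 5.5000)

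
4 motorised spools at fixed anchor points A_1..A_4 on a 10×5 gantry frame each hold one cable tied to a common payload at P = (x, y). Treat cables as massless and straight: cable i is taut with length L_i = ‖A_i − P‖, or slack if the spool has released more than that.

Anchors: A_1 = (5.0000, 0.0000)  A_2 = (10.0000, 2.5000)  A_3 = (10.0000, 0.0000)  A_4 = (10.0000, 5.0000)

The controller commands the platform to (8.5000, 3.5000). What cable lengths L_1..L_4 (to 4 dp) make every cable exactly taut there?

cable 1: Δx=-3.5000, Δy=-3.5000; L_1 = √(Δx²+Δy²) = 4.9497
cable 2: Δx=1.5000, Δy=-1.0000; L_2 = √(Δx²+Δy²) = 1.8028
cable 3: Δx=1.5000, Δy=-3.5000; L_3 = √(Δx²+Δy²) = 3.8079
cable 4: Δx=1.5000, Δy=1.5000; L_4 = √(Δx²+Δy²) = 2.1213

(4.9497, 1.8028, 3.8079, 2.1213)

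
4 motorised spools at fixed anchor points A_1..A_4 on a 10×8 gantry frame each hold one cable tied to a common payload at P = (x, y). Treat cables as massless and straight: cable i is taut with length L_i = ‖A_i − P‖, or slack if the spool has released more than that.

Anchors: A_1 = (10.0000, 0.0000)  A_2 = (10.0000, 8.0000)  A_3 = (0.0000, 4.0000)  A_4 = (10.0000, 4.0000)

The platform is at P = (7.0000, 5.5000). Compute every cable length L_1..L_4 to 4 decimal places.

L_1: Δ = A_1−P = (3.0000, -5.5000) → ‖Δ‖ = √39.2500 = 6.2650
L_2: Δ = A_2−P = (3.0000, 2.5000) → ‖Δ‖ = √15.2500 = 3.9051
L_3: Δ = A_3−P = (-7.0000, -1.5000) → ‖Δ‖ = √51.2500 = 7.1589
L_4: Δ = A_4−P = (3.0000, -1.5000) → ‖Δ‖ = √11.2500 = 3.3541

(6.2650, 3.9051, 7.1589, 3.3541)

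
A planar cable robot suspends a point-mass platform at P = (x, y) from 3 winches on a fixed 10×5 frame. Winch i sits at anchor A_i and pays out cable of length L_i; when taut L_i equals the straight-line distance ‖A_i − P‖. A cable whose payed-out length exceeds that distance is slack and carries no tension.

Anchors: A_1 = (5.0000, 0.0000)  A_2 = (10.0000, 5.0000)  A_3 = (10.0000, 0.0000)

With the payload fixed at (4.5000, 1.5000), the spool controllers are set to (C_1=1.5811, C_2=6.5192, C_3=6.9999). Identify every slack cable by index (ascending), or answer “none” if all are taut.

3

cable 1: √((0.5000)²+(-1.5000)²)=1.5811, C_1=1.5811: taut
cable 2: √((5.5000)²+(3.5000)²)=6.5192, C_2=6.5192: taut
cable 3: √((5.5000)²+(-1.5000)²)=5.7009, C_3=6.9999: slack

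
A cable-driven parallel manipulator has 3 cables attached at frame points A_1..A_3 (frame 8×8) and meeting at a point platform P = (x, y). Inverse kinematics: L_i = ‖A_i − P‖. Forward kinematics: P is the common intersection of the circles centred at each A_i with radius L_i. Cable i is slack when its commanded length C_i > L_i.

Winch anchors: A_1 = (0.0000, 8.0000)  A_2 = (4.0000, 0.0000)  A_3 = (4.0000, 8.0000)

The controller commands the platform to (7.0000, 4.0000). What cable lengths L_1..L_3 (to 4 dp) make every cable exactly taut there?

cable 1: Δx=-7.0000, Δy=4.0000; L_1 = √(Δx²+Δy²) = 8.0623
cable 2: Δx=-3.0000, Δy=-4.0000; L_2 = √(Δx²+Δy²) = 5.0000
cable 3: Δx=-3.0000, Δy=4.0000; L_3 = √(Δx²+Δy²) = 5.0000

(8.0623, 5.0000, 5.0000)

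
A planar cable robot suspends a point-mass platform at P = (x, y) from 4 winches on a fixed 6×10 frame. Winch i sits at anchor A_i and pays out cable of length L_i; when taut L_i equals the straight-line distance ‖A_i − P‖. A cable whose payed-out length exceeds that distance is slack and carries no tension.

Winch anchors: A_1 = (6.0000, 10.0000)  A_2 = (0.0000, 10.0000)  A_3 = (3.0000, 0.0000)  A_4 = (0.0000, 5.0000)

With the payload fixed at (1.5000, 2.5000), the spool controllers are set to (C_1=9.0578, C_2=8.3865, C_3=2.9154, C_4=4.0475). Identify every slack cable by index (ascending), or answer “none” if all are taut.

i=1: geometric 8.7464 vs commanded 9.0578 ⇒ slack
i=2: geometric 7.6485 vs commanded 8.3865 ⇒ slack
i=3: geometric 2.9155 vs commanded 2.9154 ⇒ taut
i=4: geometric 2.9155 vs commanded 4.0475 ⇒ slack

1, 2, 4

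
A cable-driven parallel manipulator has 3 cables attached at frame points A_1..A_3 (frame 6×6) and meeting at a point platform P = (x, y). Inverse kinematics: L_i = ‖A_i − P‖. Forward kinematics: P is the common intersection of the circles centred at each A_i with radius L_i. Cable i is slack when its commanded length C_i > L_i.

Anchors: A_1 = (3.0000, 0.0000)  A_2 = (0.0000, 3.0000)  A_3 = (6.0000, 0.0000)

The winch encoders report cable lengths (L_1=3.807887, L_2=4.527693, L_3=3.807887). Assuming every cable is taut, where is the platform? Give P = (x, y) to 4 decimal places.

(4.5000, 3.5000)

each cable: (A_i−P)·(A_i−P) = L_i²; let k_i = ‖A_i‖²−L_i²
k_1 = 9.0000+0.0000−14.5000 = -5.5000
row 1: 6.0000x − 6.0000y = 6.0000  (k_2=-11.5000)
row 2: -6.0000x + 0.0000y = -27.0000  (k_3=21.5000)
Cramer on rows 1–2 → x = 4.5000, y = 3.5000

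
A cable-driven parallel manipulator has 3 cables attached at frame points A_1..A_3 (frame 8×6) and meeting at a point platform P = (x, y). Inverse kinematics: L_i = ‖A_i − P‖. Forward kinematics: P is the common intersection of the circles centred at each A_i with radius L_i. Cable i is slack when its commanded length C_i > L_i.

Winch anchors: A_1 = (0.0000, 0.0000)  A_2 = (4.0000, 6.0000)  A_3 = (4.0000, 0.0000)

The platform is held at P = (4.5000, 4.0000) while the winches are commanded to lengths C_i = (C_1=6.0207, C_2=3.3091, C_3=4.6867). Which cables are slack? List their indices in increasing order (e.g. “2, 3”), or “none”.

2, 3

i=1: geometric 6.0208 vs commanded 6.0207 ⇒ taut
i=2: geometric 2.0616 vs commanded 3.3091 ⇒ slack
i=3: geometric 4.0311 vs commanded 4.6867 ⇒ slack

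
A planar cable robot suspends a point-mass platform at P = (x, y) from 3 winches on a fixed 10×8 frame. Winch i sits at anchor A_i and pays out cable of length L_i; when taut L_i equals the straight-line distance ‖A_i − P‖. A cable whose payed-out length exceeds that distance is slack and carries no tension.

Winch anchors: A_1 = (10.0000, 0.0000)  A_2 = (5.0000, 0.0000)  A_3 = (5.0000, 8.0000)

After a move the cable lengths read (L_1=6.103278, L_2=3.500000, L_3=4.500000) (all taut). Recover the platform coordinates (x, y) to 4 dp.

(5.0000, 3.5000)

expand ‖A_i−P‖²=L_i² and subtract eq 1 (q_i ≔ ‖A_i‖²−L_i²)
q_1 = 100.0000+0.0000−37.2500 = 62.7500
eq1−eq2 → [10.0000  0.0000]·P = 50.0000
eq1−eq3 → [10.0000  -16.0000]·P = -6.0000
2×2 solve → P = (5.0000, 3.5000)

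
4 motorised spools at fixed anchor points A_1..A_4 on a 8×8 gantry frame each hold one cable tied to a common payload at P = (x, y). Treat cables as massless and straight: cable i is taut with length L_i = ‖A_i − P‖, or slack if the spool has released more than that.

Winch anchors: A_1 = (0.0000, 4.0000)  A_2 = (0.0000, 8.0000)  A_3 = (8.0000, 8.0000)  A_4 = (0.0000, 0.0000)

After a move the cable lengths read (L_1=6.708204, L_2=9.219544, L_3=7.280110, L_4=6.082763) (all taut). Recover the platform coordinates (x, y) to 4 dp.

(6.0000, 1.0000)

expand ‖A_i−P‖²=L_i² and subtract eq 1 (c_i ≔ ‖A_i‖²−L_i²)
c_1 = 0.0000+16.0000−45.0000 = -29.0000
eq1−eq2 → [0.0000  -8.0000]·P = -8.0000
eq1−eq3 → [-16.0000  -8.0000]·P = -104.0000
eq1−eq4 → [0.0000  8.0000]·P = 8.0000
2×2 solve → P = (6.0000, 1.0000)
check cable 4: ‖A_4−P‖² = 37.0000 ≈ L_4² = 37.0000 ✓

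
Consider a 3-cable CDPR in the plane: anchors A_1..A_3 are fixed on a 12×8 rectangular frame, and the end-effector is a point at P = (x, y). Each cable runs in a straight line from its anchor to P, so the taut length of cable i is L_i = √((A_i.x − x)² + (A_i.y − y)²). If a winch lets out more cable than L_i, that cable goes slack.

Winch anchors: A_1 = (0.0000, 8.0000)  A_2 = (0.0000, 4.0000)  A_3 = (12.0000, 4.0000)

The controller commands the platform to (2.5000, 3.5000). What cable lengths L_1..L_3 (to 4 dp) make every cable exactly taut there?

(5.1478, 2.5495, 9.5131)

L_1 = √((0.0000−2.5000)² + (8.0000−3.5000)²) = 5.1478
L_2 = √((0.0000−2.5000)² + (4.0000−3.5000)²) = 2.5495
L_3 = √((12.0000−2.5000)² + (4.0000−3.5000)²) = 9.5131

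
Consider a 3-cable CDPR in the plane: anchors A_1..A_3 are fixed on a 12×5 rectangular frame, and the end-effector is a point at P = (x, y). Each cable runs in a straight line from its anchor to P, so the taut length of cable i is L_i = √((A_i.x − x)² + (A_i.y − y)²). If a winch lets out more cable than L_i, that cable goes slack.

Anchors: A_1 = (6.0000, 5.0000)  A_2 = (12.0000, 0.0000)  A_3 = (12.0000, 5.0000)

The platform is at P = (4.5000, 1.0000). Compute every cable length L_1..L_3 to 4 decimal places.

cable 1: Δx=1.5000, Δy=4.0000; L_1 = √(Δx²+Δy²) = 4.2720
cable 2: Δx=7.5000, Δy=-1.0000; L_2 = √(Δx²+Δy²) = 7.5664
cable 3: Δx=7.5000, Δy=4.0000; L_3 = √(Δx²+Δy²) = 8.5000

(4.2720, 7.5664, 8.5000)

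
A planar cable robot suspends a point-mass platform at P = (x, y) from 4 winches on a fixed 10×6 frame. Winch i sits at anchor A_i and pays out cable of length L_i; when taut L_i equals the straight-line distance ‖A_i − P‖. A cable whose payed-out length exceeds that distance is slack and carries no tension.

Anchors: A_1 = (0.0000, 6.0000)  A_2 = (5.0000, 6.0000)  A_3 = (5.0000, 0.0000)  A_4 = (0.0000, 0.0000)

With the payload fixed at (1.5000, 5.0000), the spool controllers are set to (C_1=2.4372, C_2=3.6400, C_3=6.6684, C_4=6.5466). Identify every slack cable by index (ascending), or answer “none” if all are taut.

1, 3, 4

cable 1: L_1 = ‖A_1−P‖ = 1.8028;  C_1 = 2.4372 → slack
cable 2: L_2 = ‖A_2−P‖ = 3.6401;  C_2 = 3.6400 → taut
cable 3: L_3 = ‖A_3−P‖ = 6.1033;  C_3 = 6.6684 → slack
cable 4: L_4 = ‖A_4−P‖ = 5.2202;  C_4 = 6.5466 → slack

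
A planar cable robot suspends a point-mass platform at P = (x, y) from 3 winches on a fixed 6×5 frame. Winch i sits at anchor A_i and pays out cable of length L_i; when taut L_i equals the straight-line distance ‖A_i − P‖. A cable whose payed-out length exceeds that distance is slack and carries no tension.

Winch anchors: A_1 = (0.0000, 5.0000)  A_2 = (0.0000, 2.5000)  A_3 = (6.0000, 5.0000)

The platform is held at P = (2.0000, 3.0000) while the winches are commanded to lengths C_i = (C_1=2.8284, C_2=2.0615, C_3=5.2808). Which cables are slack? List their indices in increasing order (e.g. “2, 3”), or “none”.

3

cable 1: √((-2.0000)²+(2.0000)²)=2.8284, C_1=2.8284: taut
cable 2: √((-2.0000)²+(-0.5000)²)=2.0616, C_2=2.0615: taut
cable 3: √((4.0000)²+(2.0000)²)=4.4721, C_3=5.2808: slack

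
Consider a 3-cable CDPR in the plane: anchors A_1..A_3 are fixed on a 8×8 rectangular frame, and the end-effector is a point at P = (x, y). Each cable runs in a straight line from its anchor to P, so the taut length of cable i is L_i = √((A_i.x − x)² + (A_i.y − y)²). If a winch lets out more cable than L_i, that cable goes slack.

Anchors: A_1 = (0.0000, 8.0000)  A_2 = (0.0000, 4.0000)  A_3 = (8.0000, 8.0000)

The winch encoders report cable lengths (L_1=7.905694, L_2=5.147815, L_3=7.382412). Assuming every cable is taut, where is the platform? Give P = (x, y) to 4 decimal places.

circle eqns → linear via eq_j − eq_1; set c_j = A_j·A_j − L_j²
c_1 = 0.0000+64.0000−62.5000 = 1.5000
0.0000·x + 8.0000·y = c_1−c_2 = 12.0000
-16.0000·x + 0.0000·y = c_1−c_3 = -72.0000
solve first two rows → x=4.5000, y=1.5000

(4.5000, 1.5000)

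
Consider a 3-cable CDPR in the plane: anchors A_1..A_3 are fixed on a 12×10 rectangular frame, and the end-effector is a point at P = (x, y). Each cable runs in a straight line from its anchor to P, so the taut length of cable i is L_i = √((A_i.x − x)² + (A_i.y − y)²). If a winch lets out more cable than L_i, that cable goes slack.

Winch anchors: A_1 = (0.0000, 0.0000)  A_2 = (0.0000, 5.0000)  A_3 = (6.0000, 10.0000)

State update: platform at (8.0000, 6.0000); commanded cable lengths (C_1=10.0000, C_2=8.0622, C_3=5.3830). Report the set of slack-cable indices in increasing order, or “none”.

3

i=1: geometric 10.0000 vs commanded 10.0000 ⇒ taut
i=2: geometric 8.0623 vs commanded 8.0622 ⇒ taut
i=3: geometric 4.4721 vs commanded 5.3830 ⇒ slack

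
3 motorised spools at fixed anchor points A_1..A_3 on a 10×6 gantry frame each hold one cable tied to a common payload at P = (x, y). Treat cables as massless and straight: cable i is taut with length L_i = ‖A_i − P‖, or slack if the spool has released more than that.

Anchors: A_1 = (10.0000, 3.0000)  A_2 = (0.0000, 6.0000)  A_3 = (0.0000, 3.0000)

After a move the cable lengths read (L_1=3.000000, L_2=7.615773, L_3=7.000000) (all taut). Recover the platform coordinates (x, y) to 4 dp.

(7.0000, 3.0000)

expand ‖A_i−P‖²=L_i² and subtract eq 1 (k_i ≔ ‖A_i‖²−L_i²)
k_1 = 100.0000+9.0000−9.0000 = 100.0000
eq1−eq2 → [20.0000  -6.0000]·P = 122.0000
eq1−eq3 → [20.0000  0.0000]·P = 140.0000
2×2 solve → P = (7.0000, 3.0000)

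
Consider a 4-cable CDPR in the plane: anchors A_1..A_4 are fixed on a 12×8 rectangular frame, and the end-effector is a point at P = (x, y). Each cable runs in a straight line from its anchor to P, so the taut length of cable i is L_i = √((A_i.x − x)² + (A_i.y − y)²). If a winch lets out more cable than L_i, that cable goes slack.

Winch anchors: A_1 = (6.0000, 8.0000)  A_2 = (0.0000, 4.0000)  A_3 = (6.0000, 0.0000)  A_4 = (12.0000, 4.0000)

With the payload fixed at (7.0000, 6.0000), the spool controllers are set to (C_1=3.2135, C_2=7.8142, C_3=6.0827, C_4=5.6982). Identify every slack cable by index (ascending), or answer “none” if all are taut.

1, 2, 4

cable 1: L_1 = ‖A_1−P‖ = 2.2361;  C_1 = 3.2135 → slack
cable 2: L_2 = ‖A_2−P‖ = 7.2801;  C_2 = 7.8142 → slack
cable 3: L_3 = ‖A_3−P‖ = 6.0828;  C_3 = 6.0827 → taut
cable 4: L_4 = ‖A_4−P‖ = 5.3852;  C_4 = 5.6982 → slack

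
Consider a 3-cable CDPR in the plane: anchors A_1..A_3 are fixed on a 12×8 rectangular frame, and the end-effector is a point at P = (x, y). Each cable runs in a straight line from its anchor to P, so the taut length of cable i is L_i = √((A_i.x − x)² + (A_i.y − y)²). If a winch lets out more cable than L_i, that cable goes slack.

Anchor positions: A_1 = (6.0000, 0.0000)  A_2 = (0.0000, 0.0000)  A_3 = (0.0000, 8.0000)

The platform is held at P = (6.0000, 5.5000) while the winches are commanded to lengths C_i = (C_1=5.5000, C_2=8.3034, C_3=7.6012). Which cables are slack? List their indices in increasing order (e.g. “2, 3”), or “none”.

i=1: geometric 5.5000 vs commanded 5.5000 ⇒ taut
i=2: geometric 8.1394 vs commanded 8.3034 ⇒ slack
i=3: geometric 6.5000 vs commanded 7.6012 ⇒ slack

2, 3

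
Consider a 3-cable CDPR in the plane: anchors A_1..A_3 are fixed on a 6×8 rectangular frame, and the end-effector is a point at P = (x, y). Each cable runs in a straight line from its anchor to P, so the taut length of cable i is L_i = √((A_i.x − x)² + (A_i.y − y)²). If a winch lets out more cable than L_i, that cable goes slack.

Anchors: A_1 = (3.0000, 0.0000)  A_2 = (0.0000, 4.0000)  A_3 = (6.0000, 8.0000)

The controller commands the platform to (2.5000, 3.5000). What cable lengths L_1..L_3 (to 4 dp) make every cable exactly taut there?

(3.5355, 2.5495, 5.7009)

cable 1: Δx=0.5000, Δy=-3.5000; L_1 = √(Δx²+Δy²) = 3.5355
cable 2: Δx=-2.5000, Δy=0.5000; L_2 = √(Δx²+Δy²) = 2.5495
cable 3: Δx=3.5000, Δy=4.5000; L_3 = √(Δx²+Δy²) = 5.7009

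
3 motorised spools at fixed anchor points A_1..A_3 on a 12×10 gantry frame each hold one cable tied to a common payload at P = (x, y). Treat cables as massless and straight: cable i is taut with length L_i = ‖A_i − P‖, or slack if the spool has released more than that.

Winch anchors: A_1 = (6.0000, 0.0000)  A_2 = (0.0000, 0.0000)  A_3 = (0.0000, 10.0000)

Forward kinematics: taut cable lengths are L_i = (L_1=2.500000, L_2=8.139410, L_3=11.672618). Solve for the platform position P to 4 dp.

(8.0000, 1.5000)

expand ‖A_i−P‖²=L_i² and subtract eq 1 (c_i ≔ ‖A_i‖²−L_i²)
c_1 = 36.0000+0.0000−6.2500 = 29.7500
eq1−eq2 → [12.0000  0.0000]·P = 96.0000
eq1−eq3 → [12.0000  -20.0000]·P = 66.0000
2×2 solve → P = (8.0000, 1.5000)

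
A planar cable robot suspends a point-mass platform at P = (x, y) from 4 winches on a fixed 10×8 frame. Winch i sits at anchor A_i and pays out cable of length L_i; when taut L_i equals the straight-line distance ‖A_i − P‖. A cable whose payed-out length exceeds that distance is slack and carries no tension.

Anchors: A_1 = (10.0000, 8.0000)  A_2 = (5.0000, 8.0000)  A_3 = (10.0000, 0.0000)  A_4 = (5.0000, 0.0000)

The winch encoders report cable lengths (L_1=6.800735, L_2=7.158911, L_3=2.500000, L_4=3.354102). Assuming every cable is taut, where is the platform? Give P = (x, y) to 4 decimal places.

(8.0000, 1.5000)

circle eqns → linear via eq_j − eq_1; set q_j = A_j·A_j − L_j²
q_1 = 100.0000+64.0000−46.2500 = 117.7500
10.0000·x + 0.0000·y = q_1−q_2 = 80.0000
0.0000·x + 16.0000·y = q_1−q_3 = 24.0000
10.0000·x + 16.0000·y = q_1−q_4 = 104.0000
solve first two rows → x=8.0000, y=1.5000
check cable 4: ‖A_4−P‖² = 11.2500 ≈ L_4² = 11.2500 ✓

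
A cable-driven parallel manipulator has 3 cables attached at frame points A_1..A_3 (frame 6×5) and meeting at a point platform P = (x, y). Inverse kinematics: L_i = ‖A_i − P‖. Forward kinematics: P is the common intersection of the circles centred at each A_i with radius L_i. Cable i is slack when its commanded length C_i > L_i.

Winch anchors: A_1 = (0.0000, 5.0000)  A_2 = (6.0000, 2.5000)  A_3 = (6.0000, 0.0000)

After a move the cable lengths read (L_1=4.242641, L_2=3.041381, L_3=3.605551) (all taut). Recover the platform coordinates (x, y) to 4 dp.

(3.0000, 2.0000)

each cable: (A_i−P)·(A_i−P) = L_i²; let q_i = ‖A_i‖²−L_i²
q_1 = 0.0000+25.0000−18.0000 = 7.0000
row 1: -12.0000x + 5.0000y = -26.0000  (q_2=33.0000)
row 2: -12.0000x + 10.0000y = -16.0000  (q_3=23.0000)
Cramer on rows 1–2 → x = 3.0000, y = 2.0000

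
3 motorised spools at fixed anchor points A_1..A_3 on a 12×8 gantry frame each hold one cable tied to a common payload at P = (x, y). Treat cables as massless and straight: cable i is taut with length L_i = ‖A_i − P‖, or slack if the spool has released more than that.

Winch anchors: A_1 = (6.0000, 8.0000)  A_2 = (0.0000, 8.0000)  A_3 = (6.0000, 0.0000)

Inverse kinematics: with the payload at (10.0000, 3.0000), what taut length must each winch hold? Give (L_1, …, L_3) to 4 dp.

cable 1: Δx=-4.0000, Δy=5.0000; L_1 = √(Δx²+Δy²) = 6.4031
cable 2: Δx=-10.0000, Δy=5.0000; L_2 = √(Δx²+Δy²) = 11.1803
cable 3: Δx=-4.0000, Δy=-3.0000; L_3 = √(Δx²+Δy²) = 5.0000

(6.4031, 11.1803, 5.0000)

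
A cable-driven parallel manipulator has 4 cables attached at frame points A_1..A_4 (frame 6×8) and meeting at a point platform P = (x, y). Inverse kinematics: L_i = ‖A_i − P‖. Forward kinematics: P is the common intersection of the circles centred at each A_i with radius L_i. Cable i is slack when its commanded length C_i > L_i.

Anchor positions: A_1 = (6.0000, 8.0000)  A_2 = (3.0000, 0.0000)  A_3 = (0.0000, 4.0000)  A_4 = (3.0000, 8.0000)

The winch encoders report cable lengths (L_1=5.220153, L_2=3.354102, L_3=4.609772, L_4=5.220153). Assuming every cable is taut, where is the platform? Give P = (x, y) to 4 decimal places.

expand ‖A_i−P‖²=L_i² and subtract eq 1 (k_i ≔ ‖A_i‖²−L_i²)
k_1 = 36.0000+64.0000−27.2500 = 72.7500
eq1−eq2 → [6.0000  16.0000]·P = 75.0000
eq1−eq3 → [12.0000  8.0000]·P = 78.0000
eq1−eq4 → [6.0000  0.0000]·P = 27.0000
2×2 solve → P = (4.5000, 3.0000)
check cable 4: ‖A_4−P‖² = 27.2500 ≈ L_4² = 27.2500 ✓

(4.5000, 3.0000)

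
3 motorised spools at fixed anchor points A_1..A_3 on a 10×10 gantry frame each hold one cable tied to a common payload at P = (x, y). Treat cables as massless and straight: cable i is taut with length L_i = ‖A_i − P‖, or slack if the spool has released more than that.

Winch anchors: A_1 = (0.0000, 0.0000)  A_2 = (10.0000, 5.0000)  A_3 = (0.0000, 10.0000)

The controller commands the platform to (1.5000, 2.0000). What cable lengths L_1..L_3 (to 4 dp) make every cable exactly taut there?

(2.5000, 9.0139, 8.1394)

L_1: Δ = A_1−P = (-1.5000, -2.0000) → ‖Δ‖ = √6.2500 = 2.5000
L_2: Δ = A_2−P = (8.5000, 3.0000) → ‖Δ‖ = √81.2500 = 9.0139
L_3: Δ = A_3−P = (-1.5000, 8.0000) → ‖Δ‖ = √66.2500 = 8.1394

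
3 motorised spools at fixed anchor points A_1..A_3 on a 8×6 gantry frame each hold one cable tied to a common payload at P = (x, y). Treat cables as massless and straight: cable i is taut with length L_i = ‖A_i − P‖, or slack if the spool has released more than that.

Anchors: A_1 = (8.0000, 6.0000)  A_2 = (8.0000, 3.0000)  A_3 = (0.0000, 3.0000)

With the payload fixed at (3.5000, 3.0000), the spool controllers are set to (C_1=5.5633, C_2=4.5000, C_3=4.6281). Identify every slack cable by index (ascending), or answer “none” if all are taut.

1, 3

cable 1: L_1 = ‖A_1−P‖ = 5.4083;  C_1 = 5.5633 → slack
cable 2: L_2 = ‖A_2−P‖ = 4.5000;  C_2 = 4.5000 → taut
cable 3: L_3 = ‖A_3−P‖ = 3.5000;  C_3 = 4.6281 → slack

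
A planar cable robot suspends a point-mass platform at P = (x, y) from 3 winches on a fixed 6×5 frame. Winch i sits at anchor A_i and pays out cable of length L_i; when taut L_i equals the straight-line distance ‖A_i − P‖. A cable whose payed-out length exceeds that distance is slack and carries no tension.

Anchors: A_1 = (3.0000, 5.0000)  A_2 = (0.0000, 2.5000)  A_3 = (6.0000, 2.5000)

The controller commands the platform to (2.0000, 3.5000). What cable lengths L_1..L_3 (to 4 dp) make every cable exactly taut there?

(1.8028, 2.2361, 4.1231)

cable 1: Δx=1.0000, Δy=1.5000; L_1 = √(Δx²+Δy²) = 1.8028
cable 2: Δx=-2.0000, Δy=-1.0000; L_2 = √(Δx²+Δy²) = 2.2361
cable 3: Δx=4.0000, Δy=-1.0000; L_3 = √(Δx²+Δy²) = 4.1231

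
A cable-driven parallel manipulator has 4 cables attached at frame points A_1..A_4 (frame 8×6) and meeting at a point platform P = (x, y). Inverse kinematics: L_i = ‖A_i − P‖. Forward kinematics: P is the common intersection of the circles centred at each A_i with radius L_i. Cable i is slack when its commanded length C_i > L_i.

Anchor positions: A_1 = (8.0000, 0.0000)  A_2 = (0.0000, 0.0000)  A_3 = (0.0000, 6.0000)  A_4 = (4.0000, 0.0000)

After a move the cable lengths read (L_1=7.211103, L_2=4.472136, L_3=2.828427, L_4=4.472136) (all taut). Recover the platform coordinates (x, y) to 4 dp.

(2.0000, 4.0000)

each cable: (A_i−P)·(A_i−P) = L_i²; let q_i = ‖A_i‖²−L_i²
q_1 = 64.0000+0.0000−52.0000 = 12.0000
row 1: 16.0000x + 0.0000y = 32.0000  (q_2=-20.0000)
row 2: 16.0000x − 12.0000y = -16.0000  (q_3=28.0000)
row 3: 8.0000x + 0.0000y = 16.0000  (q_4=-4.0000)
Cramer on rows 1–2 → x = 2.0000, y = 4.0000
check cable 4: ‖A_4−P‖² = 20.0000 ≈ L_4² = 20.0000 ✓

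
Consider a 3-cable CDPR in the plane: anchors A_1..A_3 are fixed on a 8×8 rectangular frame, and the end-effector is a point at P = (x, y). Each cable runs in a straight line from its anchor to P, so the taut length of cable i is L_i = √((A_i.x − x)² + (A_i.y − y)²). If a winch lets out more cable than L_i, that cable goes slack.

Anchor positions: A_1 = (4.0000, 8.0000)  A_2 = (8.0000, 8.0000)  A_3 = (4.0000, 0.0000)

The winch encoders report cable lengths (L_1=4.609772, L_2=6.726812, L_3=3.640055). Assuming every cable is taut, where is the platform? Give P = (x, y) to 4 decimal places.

expand ‖A_i−P‖²=L_i² and subtract eq 1 (k_i ≔ ‖A_i‖²−L_i²)
k_1 = 16.0000+64.0000−21.2500 = 58.7500
eq1−eq2 → [-8.0000  0.0000]·P = -24.0000
eq1−eq3 → [0.0000  16.0000]·P = 56.0000
2×2 solve → P = (3.0000, 3.5000)

(3.0000, 3.5000)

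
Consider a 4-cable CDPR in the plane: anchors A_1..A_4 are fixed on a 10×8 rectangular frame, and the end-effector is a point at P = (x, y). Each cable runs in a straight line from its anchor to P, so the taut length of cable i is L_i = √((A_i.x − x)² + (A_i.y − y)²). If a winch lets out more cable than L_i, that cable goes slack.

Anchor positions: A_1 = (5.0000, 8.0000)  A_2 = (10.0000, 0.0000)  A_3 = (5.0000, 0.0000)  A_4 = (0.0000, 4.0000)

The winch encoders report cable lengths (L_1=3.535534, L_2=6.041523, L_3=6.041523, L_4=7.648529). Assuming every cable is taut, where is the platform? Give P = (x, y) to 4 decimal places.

circle eqns → linear via eq_j − eq_1; set q_j = A_j·A_j − L_j²
q_1 = 25.0000+64.0000−12.5000 = 76.5000
-10.0000·x + 16.0000·y = q_1−q_2 = 13.0000
0.0000·x + 16.0000·y = q_1−q_3 = 88.0000
10.0000·x + 8.0000·y = q_1−q_4 = 119.0000
solve first two rows → x=7.5000, y=5.5000
check cable 4: ‖A_4−P‖² = 58.5000 ≈ L_4² = 58.5000 ✓

(7.5000, 5.5000)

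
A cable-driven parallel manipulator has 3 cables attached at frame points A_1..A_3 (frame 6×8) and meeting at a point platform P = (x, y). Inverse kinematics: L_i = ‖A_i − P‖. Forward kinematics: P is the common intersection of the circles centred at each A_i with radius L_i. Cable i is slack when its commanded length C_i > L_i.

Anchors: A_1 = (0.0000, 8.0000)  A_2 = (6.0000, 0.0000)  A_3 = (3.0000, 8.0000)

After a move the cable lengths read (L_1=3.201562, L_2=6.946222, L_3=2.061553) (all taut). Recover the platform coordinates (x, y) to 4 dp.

(2.5000, 6.0000)

expand ‖A_i−P‖²=L_i² and subtract eq 1 (q_i ≔ ‖A_i‖²−L_i²)
q_1 = 0.0000+64.0000−10.2500 = 53.7500
eq1−eq2 → [-12.0000  16.0000]·P = 66.0000
eq1−eq3 → [-6.0000  0.0000]·P = -15.0000
2×2 solve → P = (2.5000, 6.0000)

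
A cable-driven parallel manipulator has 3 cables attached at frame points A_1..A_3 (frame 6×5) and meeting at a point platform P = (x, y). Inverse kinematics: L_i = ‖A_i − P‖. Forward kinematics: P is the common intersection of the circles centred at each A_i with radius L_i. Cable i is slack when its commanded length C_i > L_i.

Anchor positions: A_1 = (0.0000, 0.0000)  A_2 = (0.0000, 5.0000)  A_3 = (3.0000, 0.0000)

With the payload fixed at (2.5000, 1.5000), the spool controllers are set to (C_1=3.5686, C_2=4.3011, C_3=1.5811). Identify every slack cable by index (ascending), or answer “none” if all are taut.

1

cable 1: √((-2.5000)²+(-1.5000)²)=2.9155, C_1=3.5686: slack
cable 2: √((-2.5000)²+(3.5000)²)=4.3012, C_2=4.3011: taut
cable 3: √((0.5000)²+(-1.5000)²)=1.5811, C_3=1.5811: taut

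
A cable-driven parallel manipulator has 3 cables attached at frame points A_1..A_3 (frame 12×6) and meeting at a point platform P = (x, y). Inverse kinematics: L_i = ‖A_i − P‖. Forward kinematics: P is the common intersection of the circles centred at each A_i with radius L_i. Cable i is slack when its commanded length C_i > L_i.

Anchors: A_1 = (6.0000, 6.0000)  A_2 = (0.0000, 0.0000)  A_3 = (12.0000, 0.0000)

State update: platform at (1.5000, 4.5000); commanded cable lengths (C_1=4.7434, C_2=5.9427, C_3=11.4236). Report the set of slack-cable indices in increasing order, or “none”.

cable 1: L_1 = ‖A_1−P‖ = 4.7434;  C_1 = 4.7434 → taut
cable 2: L_2 = ‖A_2−P‖ = 4.7434;  C_2 = 5.9427 → slack
cable 3: L_3 = ‖A_3−P‖ = 11.4237;  C_3 = 11.4236 → taut

2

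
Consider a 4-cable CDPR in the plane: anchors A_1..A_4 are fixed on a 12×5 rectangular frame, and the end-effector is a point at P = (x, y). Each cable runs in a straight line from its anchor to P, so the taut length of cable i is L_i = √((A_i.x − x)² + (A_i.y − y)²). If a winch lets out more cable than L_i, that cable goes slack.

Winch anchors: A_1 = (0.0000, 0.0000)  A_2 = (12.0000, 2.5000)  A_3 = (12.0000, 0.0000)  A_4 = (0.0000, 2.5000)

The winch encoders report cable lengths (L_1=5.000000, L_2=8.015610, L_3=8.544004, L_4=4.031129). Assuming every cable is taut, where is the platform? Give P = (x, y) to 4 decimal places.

(4.0000, 3.0000)

expand ‖A_i−P‖²=L_i² and subtract eq 1 (q_i ≔ ‖A_i‖²−L_i²)
q_1 = 0.0000+0.0000−25.0000 = -25.0000
eq1−eq2 → [-24.0000  -5.0000]·P = -111.0000
eq1−eq3 → [-24.0000  0.0000]·P = -96.0000
eq1−eq4 → [0.0000  -5.0000]·P = -15.0000
2×2 solve → P = (4.0000, 3.0000)
check cable 4: ‖A_4−P‖² = 16.2500 ≈ L_4² = 16.2500 ✓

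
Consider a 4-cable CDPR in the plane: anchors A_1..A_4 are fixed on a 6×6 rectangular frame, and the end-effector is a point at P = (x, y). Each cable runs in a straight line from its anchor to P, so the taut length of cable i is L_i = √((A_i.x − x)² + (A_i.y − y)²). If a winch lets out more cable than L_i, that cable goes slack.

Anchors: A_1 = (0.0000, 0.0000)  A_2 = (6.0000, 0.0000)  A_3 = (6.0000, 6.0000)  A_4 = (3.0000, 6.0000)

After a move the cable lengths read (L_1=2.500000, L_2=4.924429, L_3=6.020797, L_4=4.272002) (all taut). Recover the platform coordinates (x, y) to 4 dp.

expand ‖A_i−P‖²=L_i² and subtract eq 1 (q_i ≔ ‖A_i‖²−L_i²)
q_1 = 0.0000+0.0000−6.2500 = -6.2500
eq1−eq2 → [-12.0000  0.0000]·P = -18.0000
eq1−eq3 → [-12.0000  -12.0000]·P = -42.0000
eq1−eq4 → [-6.0000  -12.0000]·P = -33.0000
2×2 solve → P = (1.5000, 2.0000)
check cable 4: ‖A_4−P‖² = 18.2500 ≈ L_4² = 18.2500 ✓

(1.5000, 2.0000)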